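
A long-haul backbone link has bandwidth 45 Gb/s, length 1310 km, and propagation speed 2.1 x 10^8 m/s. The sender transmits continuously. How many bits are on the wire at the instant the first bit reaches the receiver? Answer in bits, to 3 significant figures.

281000000 bits

Propagation delay = 1310000 / 210000000 = 0.0062381 s.
BDP = R × t_prop = 45000000000 × 0.0062381 = 280714000 bits.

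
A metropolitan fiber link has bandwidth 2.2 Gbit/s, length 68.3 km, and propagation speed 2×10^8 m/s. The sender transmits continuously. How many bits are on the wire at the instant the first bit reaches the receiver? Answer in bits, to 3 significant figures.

751000 bits

Propagation delay = 68300 / 200000000 = 0.0003415 s.
BDP = R × t_prop = 2200000000 × 0.0003415 = 751300 bits.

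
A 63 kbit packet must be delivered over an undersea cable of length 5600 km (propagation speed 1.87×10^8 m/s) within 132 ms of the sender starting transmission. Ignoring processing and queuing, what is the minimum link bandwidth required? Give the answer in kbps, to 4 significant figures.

617.3 kbps

Propagation delay = 5600000 / 187000000 = 29.9465 ms.
Transmission budget = 132 − 29.9465 = 102.053 ms.
R ≥ L / t_tx = 63000 bits / 0.102053 s = 617.3 kbps.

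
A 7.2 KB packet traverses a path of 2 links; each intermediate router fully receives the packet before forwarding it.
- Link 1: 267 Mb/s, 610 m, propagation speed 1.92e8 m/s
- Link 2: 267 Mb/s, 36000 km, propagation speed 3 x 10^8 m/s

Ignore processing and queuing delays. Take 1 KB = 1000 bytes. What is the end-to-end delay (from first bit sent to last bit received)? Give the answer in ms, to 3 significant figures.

120 ms

L = 57600 bits.
Transmission delay per hop = L/R = 57600/267000000 = 0.21573 ms; 2 hops → 0.431461 ms.
Propagation delays (d/s per hop): 0.00317708, 120 ms; sum = 120.003 ms.
End-to-end = 120 ms.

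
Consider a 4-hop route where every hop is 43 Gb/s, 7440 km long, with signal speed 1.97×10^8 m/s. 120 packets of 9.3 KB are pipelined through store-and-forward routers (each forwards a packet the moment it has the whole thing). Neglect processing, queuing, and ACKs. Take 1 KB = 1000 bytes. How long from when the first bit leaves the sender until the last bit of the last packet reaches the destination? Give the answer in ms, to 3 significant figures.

151 ms

Per-hop transmission t_tx = L/R = 74400/43000000000 = 0.00173023 ms.
Per-hop propagation t_prop = 7440000/197000000 = 37.7665 ms.
Pipeline fill: first packet needs 4·t_tx to clear all hops; remaining 119 packets each add one t_tx.
Total = (4+120-1)·t_tx + 4·t_prop = 123·0.00173023 + 4·37.7665 = 151 ms.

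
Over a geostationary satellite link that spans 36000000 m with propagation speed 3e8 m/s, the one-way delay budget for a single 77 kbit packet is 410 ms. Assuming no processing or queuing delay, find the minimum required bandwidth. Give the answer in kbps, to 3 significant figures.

Propagation delay = 36000000 / 300000000 = 120 ms.
Transmission budget = 410 − 120 = 290 ms.
R ≥ L / t_tx = 77000 bits / 0.29 s = 266 kbps.

266 kbps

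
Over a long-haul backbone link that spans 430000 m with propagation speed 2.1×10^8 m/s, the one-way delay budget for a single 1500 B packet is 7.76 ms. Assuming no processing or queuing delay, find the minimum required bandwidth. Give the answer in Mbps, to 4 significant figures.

L = 12000 bits.
Propagation delay = 430000 / 210000000 = 2.04762 ms.
Transmission budget = 7.76 − 2.04762 = 5.71238 ms.
R ≥ L / t_tx = 12000 bits / 0.00571238 s = 2.101 Mbps.

2.101 Mbps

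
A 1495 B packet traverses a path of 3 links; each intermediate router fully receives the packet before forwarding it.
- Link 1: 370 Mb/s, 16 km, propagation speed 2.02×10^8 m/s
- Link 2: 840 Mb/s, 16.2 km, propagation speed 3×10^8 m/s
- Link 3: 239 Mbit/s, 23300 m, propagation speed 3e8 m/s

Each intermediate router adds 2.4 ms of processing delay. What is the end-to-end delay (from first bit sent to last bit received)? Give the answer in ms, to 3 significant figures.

5.11 ms

L = 1495 × 8 = 11960 bits.
Transmission delays (L/R per hop): 0.0323243, 0.0142381, 0.0500418 ms; sum = 0.0966043 ms.
Propagation delays (d/s per hop): 0.0792079, 0.054, 0.0776667 ms; sum = 0.210875 ms.
Processing at 2 router(s): 2 × 2.4 ms = 4.8 ms.
End-to-end = 5.11 ms.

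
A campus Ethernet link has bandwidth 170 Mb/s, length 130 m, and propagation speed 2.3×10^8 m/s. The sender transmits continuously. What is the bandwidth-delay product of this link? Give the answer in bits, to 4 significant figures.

96.09 bits

Propagation delay = 130 / 2.3e+08 = 5.65217e-07 s.
BDP = R × t_prop = 170000000 × 5.65217e-07 = 96.087 bits.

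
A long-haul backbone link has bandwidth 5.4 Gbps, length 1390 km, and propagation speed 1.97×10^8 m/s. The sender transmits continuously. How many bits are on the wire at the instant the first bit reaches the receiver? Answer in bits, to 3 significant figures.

38100000 bits

Propagation delay = 1390000 / 197000000 = 0.00705584 s.
BDP = R × t_prop = 5400000000 × 0.00705584 = 38101500 bits.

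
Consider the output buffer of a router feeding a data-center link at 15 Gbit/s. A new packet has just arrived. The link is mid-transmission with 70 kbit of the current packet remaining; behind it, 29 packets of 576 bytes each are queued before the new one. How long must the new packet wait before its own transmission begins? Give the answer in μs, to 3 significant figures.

13.6 μs

Each queued packet: L/R = 4608/15000000000 = 0.3072 μs.
29 queued → 8.9088 μs.
Plus remaining 70000 bits of current packet: 4.66667 μs.
Queuing delay = 13.6 μs.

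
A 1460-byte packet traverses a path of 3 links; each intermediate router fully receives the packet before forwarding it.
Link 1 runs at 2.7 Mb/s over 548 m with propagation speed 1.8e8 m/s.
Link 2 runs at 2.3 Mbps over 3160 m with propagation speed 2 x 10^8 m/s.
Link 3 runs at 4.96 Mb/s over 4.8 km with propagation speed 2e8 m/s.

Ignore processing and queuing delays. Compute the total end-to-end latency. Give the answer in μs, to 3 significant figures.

11800 μs

L = 1460 × 8 = 11680 bits.
Transmission delays (L/R per hop): 4325.93, 5078.26, 2354.84 μs; sum = 11759 μs.
Propagation delays (d/s per hop): 3.04444, 15.8, 24 μs; sum = 42.8444 μs.
End-to-end = 11800 μs.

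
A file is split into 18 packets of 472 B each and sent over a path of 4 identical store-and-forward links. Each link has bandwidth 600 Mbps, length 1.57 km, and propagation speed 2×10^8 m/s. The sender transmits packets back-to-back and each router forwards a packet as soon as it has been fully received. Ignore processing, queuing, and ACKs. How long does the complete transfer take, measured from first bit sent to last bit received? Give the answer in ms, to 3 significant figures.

0.164 ms

Per-hop transmission t_tx = L/R = 3776/600000000 = 0.00629333 ms.
Per-hop propagation t_prop = 1570/200000000 = 0.00785 ms.
Pipeline fill: first packet needs 4·t_tx to clear all hops; remaining 17 packets each add one t_tx.
Total = (4+18-1)·t_tx + 4·t_prop = 21·0.00629333 + 4·0.00785 = 0.164 ms.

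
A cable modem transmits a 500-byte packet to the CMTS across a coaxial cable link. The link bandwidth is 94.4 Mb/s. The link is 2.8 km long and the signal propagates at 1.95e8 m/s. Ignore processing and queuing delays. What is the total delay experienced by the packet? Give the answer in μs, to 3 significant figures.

56.7 μs

L = 500 × 8 = 4000 bits.
Transmission delay = L/R = 4000 / 94400000 = 42.3729 μs.
Propagation delay = d/s = 2800 m / 195000000 m/s = 14.359 μs.
Total = 56.7 μs.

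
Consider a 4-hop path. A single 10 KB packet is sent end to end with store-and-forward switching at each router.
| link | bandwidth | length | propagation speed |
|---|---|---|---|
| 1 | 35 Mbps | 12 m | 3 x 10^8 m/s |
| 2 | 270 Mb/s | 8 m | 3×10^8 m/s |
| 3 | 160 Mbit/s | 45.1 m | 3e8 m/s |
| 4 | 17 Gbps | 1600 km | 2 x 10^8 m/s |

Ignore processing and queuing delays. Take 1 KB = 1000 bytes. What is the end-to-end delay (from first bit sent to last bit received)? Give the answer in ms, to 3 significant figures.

L = 80000 bits.
Transmission delays (L/R per hop): 2.28571, 0.296296, 0.5, 0.00470588 ms; sum = 3.08672 ms.
Propagation delays (d/s per hop): 4e-05, 2.66667e-05, 0.000150333, 8 ms; sum = 8.00022 ms.
End-to-end = 11.1 ms.

11.1 ms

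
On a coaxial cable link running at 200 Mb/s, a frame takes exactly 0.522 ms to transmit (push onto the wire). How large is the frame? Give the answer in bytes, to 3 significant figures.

L = R × t_tx = 200000000 b/s × 0.000522 s = 104400 bits.
In bytes: 104400 / 8 = 13100 bytes.

13100 bytes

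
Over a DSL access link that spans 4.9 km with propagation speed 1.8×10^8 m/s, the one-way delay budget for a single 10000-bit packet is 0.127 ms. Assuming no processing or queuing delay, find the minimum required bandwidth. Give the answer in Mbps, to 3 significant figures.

Propagation delay = 4900 / 180000000 = 0.0272222 ms.
Transmission budget = 0.127 − 0.0272222 = 0.0997778 ms.
R ≥ L / t_tx = 10000 bits / 9.97778e-05 s = 100 Mbps.

100 Mbps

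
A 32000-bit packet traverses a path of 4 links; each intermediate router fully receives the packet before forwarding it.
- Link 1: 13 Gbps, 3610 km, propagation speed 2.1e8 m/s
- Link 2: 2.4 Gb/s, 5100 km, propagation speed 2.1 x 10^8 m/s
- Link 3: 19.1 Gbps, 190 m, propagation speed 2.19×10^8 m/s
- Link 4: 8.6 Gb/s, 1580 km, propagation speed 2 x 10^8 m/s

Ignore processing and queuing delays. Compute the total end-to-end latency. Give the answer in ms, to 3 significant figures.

49.4 ms

Transmission delays (L/R per hop): 0.00246154, 0.0133333, 0.00167539, 0.00372093 ms; sum = 0.0211912 ms.
Propagation delays (d/s per hop): 17.1905, 24.2857, 0.00086758, 7.9 ms; sum = 49.3771 ms.
End-to-end = 49.4 ms.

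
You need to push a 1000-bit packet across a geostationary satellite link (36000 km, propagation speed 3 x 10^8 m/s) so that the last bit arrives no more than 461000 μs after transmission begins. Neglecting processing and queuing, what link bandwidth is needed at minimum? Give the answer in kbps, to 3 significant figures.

2.93 kbps

Propagation delay = 36000000 / 300000000 = 120000 μs.
Transmission budget = 461000 − 120000 = 341000 μs.
R ≥ L / t_tx = 1000 bits / 0.341 s = 2.93 kbps.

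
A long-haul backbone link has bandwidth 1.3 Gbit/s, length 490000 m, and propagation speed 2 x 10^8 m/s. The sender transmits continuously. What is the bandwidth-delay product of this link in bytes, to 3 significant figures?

Propagation delay = 490000 / 200000000 = 0.00245 s.
BDP = R × t_prop = 1300000000 × 0.00245 = 3185000 bits.
In bytes: 3185000/8 = 398000 bytes.

398000 bytes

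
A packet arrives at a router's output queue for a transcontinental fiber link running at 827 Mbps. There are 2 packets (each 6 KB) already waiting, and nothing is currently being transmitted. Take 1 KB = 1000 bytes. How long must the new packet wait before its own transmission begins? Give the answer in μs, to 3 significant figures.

Each queued packet: L/R = 48000/827000000 = 58.0411 μs.
2 queued → 116.082 μs.
Queuing delay = 116 μs.

116 μs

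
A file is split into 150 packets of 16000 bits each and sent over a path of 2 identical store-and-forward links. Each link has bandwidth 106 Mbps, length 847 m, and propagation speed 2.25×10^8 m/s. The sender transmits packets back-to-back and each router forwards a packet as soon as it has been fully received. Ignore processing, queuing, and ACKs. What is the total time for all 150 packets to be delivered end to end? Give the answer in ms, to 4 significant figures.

22.80 ms

Per-hop transmission t_tx = L/R = 16000/106000000 = 0.150943 ms.
Per-hop propagation t_prop = 847/225000000 = 0.00376444 ms.
Pipeline fill: first packet needs 2·t_tx to clear all hops; remaining 149 packets each add one t_tx.
Total = (2+150-1)·t_tx + 2·t_prop = 151·0.150943 + 2·0.00376444 = 22.80 ms.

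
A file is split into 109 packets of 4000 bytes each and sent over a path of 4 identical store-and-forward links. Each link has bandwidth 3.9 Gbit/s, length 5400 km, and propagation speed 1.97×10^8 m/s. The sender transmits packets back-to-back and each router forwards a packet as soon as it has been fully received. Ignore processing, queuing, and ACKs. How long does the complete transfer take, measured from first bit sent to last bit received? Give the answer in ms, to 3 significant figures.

111 ms

Per-hop transmission t_tx = L/R = 32000/3900000000 = 0.00820513 ms.
Per-hop propagation t_prop = 5400000/197000000 = 27.4112 ms.
Pipeline fill: first packet needs 4·t_tx to clear all hops; remaining 108 packets each add one t_tx.
Total = (4+109-1)·t_tx + 4·t_prop = 112·0.00820513 + 4·27.4112 = 111 ms.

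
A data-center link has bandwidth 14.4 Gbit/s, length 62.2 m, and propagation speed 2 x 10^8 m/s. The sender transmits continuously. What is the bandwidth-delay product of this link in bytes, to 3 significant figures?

560 bytes

Propagation delay = 62.2 / 200000000 = 3.11e-07 s.
BDP = R × t_prop = 14400000000 × 3.11e-07 = 4478.4 bits.
In bytes: 4478.4/8 = 560 bytes.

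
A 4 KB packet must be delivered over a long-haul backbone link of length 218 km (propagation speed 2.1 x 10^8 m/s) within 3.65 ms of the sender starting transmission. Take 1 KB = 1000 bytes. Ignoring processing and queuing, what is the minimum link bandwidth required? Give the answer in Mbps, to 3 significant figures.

L = 32000 bits.
Propagation delay = 218000 / 210000000 = 1.0381 ms.
Transmission budget = 3.65 − 1.0381 = 2.6119 ms.
R ≥ L / t_tx = 32000 bits / 0.0026119 s = 12.3 Mbps.

12.3 Mbps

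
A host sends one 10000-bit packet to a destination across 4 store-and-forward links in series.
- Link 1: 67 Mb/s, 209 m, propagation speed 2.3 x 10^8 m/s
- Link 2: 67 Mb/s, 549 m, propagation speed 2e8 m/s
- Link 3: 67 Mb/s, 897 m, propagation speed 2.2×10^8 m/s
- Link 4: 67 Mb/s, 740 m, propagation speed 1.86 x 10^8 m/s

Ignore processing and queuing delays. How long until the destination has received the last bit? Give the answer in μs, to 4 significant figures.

608.7 μs

Transmission delay per hop = L/R = 10000/67000000 = 149.254 μs; 4 hops → 597.015 μs.
Propagation delays (d/s per hop): 0.908696, 2.745, 4.07727, 3.97849 μs; sum = 11.7095 μs.
End-to-end = 608.7 μs.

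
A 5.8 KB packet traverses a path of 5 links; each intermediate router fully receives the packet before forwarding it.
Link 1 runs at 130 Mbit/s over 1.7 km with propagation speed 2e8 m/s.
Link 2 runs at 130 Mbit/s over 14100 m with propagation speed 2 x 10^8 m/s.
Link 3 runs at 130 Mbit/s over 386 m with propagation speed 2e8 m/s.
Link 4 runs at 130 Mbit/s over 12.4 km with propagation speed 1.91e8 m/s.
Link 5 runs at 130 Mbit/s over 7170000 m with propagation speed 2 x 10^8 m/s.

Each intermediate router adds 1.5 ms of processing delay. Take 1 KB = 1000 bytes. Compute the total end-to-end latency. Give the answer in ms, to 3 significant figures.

L = 46400 bits.
Transmission delay per hop = L/R = 46400/130000000 = 0.356923 ms; 5 hops → 1.78462 ms.
Propagation delays (d/s per hop): 0.0085, 0.0705, 0.00193, 0.0649215, 35.85 ms; sum = 35.9959 ms.
Processing at 4 router(s): 4 × 1.5 ms = 6 ms.
End-to-end = 43.8 ms.

43.8 ms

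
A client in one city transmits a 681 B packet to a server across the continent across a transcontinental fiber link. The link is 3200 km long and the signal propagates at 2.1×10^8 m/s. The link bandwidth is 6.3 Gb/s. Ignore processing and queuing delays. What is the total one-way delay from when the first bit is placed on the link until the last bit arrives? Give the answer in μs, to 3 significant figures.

L = 681 × 8 = 5448 bits.
Transmission delay = L/R = 5448 / 6300000000 = 0.864762 μs.
Propagation delay = d/s = 3200000 m / 210000000 m/s = 15238.1 μs.
Total = 15200 μs.

15200 μs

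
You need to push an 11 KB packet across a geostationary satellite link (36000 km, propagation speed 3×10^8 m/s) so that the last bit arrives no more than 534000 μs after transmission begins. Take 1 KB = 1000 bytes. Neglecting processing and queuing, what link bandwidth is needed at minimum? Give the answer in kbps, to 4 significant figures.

L = 88000 bits.
Propagation delay = 36000000 / 300000000 = 120000 μs.
Transmission budget = 534000 − 120000 = 414000 μs.
R ≥ L / t_tx = 88000 bits / 0.414 s = 212.6 kbps.

212.6 kbps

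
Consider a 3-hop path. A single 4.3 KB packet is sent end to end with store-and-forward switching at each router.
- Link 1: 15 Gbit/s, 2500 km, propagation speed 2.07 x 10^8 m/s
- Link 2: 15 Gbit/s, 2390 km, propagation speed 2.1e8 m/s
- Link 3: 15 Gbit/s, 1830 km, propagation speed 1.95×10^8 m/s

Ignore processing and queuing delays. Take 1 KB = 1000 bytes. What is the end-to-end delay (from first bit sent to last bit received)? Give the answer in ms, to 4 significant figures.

32.85 ms

L = 34400 bits.
Transmission delay per hop = L/R = 34400/15000000000 = 0.00229333 ms; 3 hops → 0.00688 ms.
Propagation delays (d/s per hop): 12.0773, 11.381, 9.38462 ms; sum = 32.8429 ms.
End-to-end = 32.85 ms.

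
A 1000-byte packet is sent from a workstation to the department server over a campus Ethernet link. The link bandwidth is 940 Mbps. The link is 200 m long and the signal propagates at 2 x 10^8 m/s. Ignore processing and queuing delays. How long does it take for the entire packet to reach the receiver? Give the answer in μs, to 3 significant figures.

L = 1000 × 8 = 8000 bits.
Transmission delay = L/R = 8000 / 940000000 = 8.51064 μs.
Propagation delay = d/s = 200 m / 200000000 m/s = 1 μs.
Total = 9.51 μs.

9.51 μs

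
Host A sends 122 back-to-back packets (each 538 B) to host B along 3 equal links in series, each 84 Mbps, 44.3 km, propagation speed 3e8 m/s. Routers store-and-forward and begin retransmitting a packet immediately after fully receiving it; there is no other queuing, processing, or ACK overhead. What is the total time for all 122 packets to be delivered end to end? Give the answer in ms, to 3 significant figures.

Per-hop transmission t_tx = L/R = 4304/84000000 = 0.0512381 ms.
Per-hop propagation t_prop = 44300/300000000 = 0.147667 ms.
Pipeline fill: first packet needs 3·t_tx to clear all hops; remaining 121 packets each add one t_tx.
Total = (3+122-1)·t_tx + 3·t_prop = 124·0.0512381 + 3·0.147667 = 6.80 ms.

6.80 ms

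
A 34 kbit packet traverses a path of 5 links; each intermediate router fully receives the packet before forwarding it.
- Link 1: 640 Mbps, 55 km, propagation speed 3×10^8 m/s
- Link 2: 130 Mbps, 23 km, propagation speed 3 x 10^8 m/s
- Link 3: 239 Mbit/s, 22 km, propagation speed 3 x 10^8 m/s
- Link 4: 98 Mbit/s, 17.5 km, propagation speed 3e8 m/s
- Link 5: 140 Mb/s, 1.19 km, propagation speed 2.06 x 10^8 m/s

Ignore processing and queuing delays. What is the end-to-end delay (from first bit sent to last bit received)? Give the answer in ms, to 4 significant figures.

1.444 ms

L = 34000 bits.
Transmission delays (L/R per hop): 0.053125, 0.261538, 0.142259, 0.346939, 0.242857 ms; sum = 1.04672 ms.
Propagation delays (d/s per hop): 0.183333, 0.0766667, 0.0733333, 0.0583333, 0.0057767 ms; sum = 0.397443 ms.
End-to-end = 1.444 ms.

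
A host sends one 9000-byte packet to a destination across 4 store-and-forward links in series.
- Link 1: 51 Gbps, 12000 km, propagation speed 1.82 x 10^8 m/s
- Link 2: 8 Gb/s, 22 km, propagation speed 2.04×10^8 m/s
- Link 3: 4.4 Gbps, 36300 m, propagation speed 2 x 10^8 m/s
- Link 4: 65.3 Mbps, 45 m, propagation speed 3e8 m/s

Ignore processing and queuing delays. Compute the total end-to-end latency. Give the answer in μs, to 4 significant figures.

67350 μs

L = 9000 × 8 = 72000 bits.
Transmission delays (L/R per hop): 1.41176, 9, 16.3636, 1102.6 μs; sum = 1129.38 μs.
Propagation delays (d/s per hop): 65934.1, 107.843, 181.5, 0.15 μs; sum = 66223.6 μs.
End-to-end = 67350 μs.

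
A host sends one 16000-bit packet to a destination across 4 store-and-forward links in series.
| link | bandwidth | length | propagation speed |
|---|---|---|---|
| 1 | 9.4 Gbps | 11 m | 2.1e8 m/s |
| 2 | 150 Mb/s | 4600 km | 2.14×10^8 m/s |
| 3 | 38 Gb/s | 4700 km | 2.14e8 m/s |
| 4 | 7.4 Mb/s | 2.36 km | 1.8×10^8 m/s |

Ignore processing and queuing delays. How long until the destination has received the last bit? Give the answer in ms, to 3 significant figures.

45.7 ms

Transmission delays (L/R per hop): 0.00170213, 0.106667, 0.000421053, 2.16216 ms; sum = 2.27095 ms.
Propagation delays (d/s per hop): 5.2381e-05, 21.4953, 21.9626, 0.0131111 ms; sum = 43.4711 ms.
End-to-end = 45.7 ms.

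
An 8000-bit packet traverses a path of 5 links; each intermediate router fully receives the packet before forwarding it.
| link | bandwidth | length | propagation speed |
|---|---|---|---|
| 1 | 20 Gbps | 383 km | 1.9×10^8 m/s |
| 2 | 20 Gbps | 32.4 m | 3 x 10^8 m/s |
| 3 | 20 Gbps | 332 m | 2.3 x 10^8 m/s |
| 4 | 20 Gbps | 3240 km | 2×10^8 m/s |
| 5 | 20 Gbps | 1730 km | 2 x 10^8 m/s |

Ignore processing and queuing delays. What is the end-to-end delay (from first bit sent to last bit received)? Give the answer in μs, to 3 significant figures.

Transmission delay per hop = L/R = 8000/20000000000 = 0.4 μs; 5 hops → 2 μs.
Propagation delays (d/s per hop): 2015.79, 0.108, 1.44348, 16200, 8650 μs; sum = 26867.3 μs.
End-to-end = 26900 μs.

26900 μs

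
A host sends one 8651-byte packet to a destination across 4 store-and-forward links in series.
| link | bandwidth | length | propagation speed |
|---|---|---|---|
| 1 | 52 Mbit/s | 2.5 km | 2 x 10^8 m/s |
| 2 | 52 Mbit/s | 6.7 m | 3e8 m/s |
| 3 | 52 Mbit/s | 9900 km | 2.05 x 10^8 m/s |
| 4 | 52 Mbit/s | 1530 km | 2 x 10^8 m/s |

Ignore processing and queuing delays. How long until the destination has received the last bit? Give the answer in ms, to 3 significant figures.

61.3 ms

L = 8651 × 8 = 69208 bits.
Transmission delay per hop = L/R = 69208/52000000 = 1.33092 ms; 4 hops → 5.32369 ms.
Propagation delays (d/s per hop): 0.0125, 2.23333e-05, 48.2927, 7.65 ms; sum = 55.9552 ms.
End-to-end = 61.3 ms.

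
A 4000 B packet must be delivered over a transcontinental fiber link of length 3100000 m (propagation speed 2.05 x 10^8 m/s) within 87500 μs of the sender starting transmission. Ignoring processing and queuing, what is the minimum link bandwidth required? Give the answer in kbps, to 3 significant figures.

L = 32000 bits.
Propagation delay = 3100000 / 2.05e+08 = 15122 μs.
Transmission budget = 87500 − 15122 = 72378 μs.
R ≥ L / t_tx = 32000 bits / 0.072378 s = 442 kbps.

442 kbps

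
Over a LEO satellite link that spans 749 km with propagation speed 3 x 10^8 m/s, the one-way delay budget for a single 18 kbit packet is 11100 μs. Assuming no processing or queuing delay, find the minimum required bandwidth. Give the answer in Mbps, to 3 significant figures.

Propagation delay = 749000 / 300000000 = 2496.67 μs.
Transmission budget = 11100 − 2496.67 = 8603.33 μs.
R ≥ L / t_tx = 18000 bits / 0.00860333 s = 2.09 Mbps.

2.09 Mbps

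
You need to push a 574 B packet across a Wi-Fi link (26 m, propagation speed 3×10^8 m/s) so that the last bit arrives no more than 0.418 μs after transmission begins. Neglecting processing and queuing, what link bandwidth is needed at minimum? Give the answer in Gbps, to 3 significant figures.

L = 4592 bits.
Propagation delay = 26 / 300000000 = 0.0866667 μs.
Transmission budget = 0.418 − 0.0866667 = 0.331333 μs.
R ≥ L / t_tx = 4592 bits / 3.31333e-07 s = 13.9 Gbps.

13.9 Gbps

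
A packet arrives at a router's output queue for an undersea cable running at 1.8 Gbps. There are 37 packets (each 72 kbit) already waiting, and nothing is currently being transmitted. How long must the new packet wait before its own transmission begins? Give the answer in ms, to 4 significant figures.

1.480 ms

Each queued packet: L/R = 72000/1800000000 = 0.04 ms.
37 queued → 1.48 ms.
Queuing delay = 1.480 ms.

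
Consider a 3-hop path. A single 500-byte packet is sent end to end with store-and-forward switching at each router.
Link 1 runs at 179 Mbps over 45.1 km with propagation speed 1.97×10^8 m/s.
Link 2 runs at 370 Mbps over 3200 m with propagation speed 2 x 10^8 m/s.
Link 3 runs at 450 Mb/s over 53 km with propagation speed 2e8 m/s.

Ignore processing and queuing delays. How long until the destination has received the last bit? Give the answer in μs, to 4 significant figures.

L = 500 × 8 = 4000 bits.
Transmission delays (L/R per hop): 22.3464, 10.8108, 8.88889 μs; sum = 42.0461 μs.
Propagation delays (d/s per hop): 228.934, 16, 265 μs; sum = 509.934 μs.
End-to-end = 552.0 μs.

552.0 μs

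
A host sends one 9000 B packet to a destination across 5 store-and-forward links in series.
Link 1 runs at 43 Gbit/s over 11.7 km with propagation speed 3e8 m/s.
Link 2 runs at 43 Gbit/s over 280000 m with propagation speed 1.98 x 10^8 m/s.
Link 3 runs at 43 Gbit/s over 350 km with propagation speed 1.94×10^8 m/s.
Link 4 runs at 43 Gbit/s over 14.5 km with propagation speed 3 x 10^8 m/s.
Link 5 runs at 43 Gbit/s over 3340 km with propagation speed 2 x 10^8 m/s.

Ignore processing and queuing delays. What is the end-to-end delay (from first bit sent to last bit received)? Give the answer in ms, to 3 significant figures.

20.0 ms

L = 9000 × 8 = 72000 bits.
Transmission delay per hop = L/R = 72000/43000000000 = 0.00167442 ms; 5 hops → 0.00837209 ms.
Propagation delays (d/s per hop): 0.039, 1.41414, 1.80412, 0.0483333, 16.7 ms; sum = 20.0056 ms.
End-to-end = 20.0 ms.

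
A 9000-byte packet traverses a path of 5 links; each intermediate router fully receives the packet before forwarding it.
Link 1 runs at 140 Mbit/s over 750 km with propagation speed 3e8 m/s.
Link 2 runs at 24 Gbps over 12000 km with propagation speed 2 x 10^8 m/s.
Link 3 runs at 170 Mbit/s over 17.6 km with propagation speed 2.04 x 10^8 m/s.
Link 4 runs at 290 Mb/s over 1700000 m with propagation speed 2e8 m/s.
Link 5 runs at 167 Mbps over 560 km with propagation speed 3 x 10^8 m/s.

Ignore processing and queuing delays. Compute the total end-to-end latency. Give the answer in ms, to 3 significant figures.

74.6 ms

L = 9000 × 8 = 72000 bits.
Transmission delays (L/R per hop): 0.514286, 0.003, 0.423529, 0.248276, 0.431138 ms; sum = 1.62023 ms.
Propagation delays (d/s per hop): 2.5, 60, 0.0862745, 8.5, 1.86667 ms; sum = 72.9529 ms.
End-to-end = 74.6 ms.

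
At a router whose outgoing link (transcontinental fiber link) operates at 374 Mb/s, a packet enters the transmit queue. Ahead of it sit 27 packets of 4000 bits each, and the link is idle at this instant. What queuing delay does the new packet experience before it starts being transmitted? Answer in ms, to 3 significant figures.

Each queued packet: L/R = 4000/374000000 = 0.0106952 ms.
27 queued → 0.28877 ms.
Queuing delay = 0.289 ms.

0.289 ms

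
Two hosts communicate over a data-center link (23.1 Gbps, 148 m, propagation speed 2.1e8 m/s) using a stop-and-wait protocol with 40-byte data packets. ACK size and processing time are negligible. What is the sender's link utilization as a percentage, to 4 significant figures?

t_tx = L/R = 320/23100000000 = 1.38528e-08 s.
t_prop = 148/210000000 = 7.04762e-07 s; RTT = 1.40952e-06 s.
Cycle = t_tx + RTT = 1.42338e-06 s.
Utilization = t_tx / cycle = 1.38528e-08/1.42338e-06 = 0.9732 %.

0.9732 %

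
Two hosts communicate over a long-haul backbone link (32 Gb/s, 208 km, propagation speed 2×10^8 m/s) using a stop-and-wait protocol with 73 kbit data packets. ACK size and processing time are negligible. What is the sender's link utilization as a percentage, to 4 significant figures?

t_tx = L/R = 73000/32000000000 = 2.28125e-06 s.
t_prop = 208000/200000000 = 0.00104 s; RTT = 0.00208 s.
Cycle = t_tx + RTT = 0.00208228 s.
Utilization = t_tx / cycle = 2.28125e-06/0.00208228 = 0.1096 %.

0.1096 %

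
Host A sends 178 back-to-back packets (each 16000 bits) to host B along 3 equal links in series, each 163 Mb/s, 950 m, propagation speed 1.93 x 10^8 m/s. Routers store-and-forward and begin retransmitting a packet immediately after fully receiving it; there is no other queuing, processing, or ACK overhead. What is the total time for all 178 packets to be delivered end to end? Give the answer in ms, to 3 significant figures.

17.7 ms

Per-hop transmission t_tx = L/R = 16000/163000000 = 0.0981595 ms.
Per-hop propagation t_prop = 950/193000000 = 0.00492228 ms.
Pipeline fill: first packet needs 3·t_tx to clear all hops; remaining 177 packets each add one t_tx.
Total = (3+178-1)·t_tx + 3·t_prop = 180·0.0981595 + 3·0.00492228 = 17.7 ms.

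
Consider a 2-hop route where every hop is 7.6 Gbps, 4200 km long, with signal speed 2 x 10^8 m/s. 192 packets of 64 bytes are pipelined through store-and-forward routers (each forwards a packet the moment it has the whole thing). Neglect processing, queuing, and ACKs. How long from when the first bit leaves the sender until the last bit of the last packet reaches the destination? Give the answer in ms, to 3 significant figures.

Per-hop transmission t_tx = L/R = 512/7600000000 = 6.73684e-05 ms.
Per-hop propagation t_prop = 4200000/200000000 = 21 ms.
Pipeline fill: first packet needs 2·t_tx to clear all hops; remaining 191 packets each add one t_tx.
Total = (2+192-1)·t_tx + 2·t_prop = 193·6.73684e-05 + 2·21 = 42.0 ms.

42.0 ms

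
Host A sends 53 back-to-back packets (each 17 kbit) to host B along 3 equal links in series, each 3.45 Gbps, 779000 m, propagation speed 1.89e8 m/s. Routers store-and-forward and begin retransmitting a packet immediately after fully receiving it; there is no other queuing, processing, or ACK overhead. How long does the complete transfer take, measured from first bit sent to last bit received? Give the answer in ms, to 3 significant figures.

Per-hop transmission t_tx = L/R = 17000/3450000000 = 0.00492754 ms.
Per-hop propagation t_prop = 779000/189000000 = 4.12169 ms.
Pipeline fill: first packet needs 3·t_tx to clear all hops; remaining 52 packets each add one t_tx.
Total = (3+53-1)·t_tx + 3·t_prop = 55·0.00492754 + 3·4.12169 = 12.6 ms.

12.6 ms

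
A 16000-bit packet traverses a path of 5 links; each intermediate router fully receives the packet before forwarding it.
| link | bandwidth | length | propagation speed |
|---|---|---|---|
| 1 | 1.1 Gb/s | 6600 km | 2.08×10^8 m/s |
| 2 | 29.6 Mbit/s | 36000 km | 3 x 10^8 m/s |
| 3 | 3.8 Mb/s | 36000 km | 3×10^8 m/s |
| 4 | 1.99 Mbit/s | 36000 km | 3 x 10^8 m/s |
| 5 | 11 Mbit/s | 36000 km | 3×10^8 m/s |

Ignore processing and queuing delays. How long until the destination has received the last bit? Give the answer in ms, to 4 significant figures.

526.0 ms

Transmission delays (L/R per hop): 0.0145455, 0.540541, 4.21053, 8.0402, 1.45455 ms; sum = 14.2604 ms.
Propagation delays (d/s per hop): 31.7308, 120, 120, 120, 120 ms; sum = 511.731 ms.
End-to-end = 526.0 ms.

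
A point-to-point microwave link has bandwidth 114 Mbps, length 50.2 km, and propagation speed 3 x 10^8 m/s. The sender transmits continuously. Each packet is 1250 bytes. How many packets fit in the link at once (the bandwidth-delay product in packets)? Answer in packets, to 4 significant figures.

1.908 packets

Propagation delay = 50200 / 300000000 = 0.000167333 s.
BDP = R × t_prop = 114000000 × 0.000167333 = 19076 bits.
In packets of 10000 bits: 1.908 packets.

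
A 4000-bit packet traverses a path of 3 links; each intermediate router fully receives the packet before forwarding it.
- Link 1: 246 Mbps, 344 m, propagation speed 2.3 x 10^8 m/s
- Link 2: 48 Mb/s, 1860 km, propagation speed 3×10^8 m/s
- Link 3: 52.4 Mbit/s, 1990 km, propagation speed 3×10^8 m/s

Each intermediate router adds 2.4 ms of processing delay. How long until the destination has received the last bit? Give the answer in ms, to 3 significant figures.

Transmission delays (L/R per hop): 0.0162602, 0.0833333, 0.0763359 ms; sum = 0.175929 ms.
Propagation delays (d/s per hop): 0.00149565, 6.2, 6.63333 ms; sum = 12.8348 ms.
Processing at 2 router(s): 2 × 2.4 ms = 4.8 ms.
End-to-end = 17.8 ms.

17.8 ms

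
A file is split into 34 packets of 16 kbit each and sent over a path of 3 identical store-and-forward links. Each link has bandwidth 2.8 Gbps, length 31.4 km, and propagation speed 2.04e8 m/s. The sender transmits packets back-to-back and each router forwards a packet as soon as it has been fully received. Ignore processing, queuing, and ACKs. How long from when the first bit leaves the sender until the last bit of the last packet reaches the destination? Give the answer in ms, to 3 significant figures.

Per-hop transmission t_tx = L/R = 16000/2800000000 = 0.00571429 ms.
Per-hop propagation t_prop = 31400/204000000 = 0.153922 ms.
Pipeline fill: first packet needs 3·t_tx to clear all hops; remaining 33 packets each add one t_tx.
Total = (3+34-1)·t_tx + 3·t_prop = 36·0.00571429 + 3·0.153922 = 0.667 ms.

0.667 ms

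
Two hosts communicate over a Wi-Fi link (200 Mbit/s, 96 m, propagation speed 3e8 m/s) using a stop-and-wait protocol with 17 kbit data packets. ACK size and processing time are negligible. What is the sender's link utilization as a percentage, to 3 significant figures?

99.3 %

t_tx = L/R = 17000/200000000 = 8.5e-05 s.
t_prop = 96/300000000 = 3.2e-07 s; RTT = 6.4e-07 s.
Cycle = t_tx + RTT = 8.564e-05 s.
Utilization = t_tx / cycle = 8.5e-05/8.564e-05 = 99.3 %.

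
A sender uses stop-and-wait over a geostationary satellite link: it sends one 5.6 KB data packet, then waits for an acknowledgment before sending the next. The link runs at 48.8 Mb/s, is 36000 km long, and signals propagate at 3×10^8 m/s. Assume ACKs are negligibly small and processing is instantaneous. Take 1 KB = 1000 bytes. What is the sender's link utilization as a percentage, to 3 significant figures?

0.381 %

t_tx = L/R = 44800/48800000 = 0.000918033 s.
t_prop = 36000000/300000000 = 0.12 s; RTT = 0.24 s.
Cycle = t_tx + RTT = 0.240918 s.
Utilization = t_tx / cycle = 0.000918033/0.240918 = 0.381 %.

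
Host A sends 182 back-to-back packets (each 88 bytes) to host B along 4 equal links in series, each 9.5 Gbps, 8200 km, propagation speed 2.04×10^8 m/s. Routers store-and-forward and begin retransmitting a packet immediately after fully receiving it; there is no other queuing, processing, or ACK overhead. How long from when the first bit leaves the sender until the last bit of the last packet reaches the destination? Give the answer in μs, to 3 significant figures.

161000 μs

Per-hop transmission t_tx = L/R = 704/9500000000 = 0.0741053 μs.
Per-hop propagation t_prop = 8200000/204000000 = 40196.1 μs.
Pipeline fill: first packet needs 4·t_tx to clear all hops; remaining 181 packets each add one t_tx.
Total = (4+182-1)·t_tx + 4·t_prop = 185·0.0741053 + 4·40196.1 = 161000 μs.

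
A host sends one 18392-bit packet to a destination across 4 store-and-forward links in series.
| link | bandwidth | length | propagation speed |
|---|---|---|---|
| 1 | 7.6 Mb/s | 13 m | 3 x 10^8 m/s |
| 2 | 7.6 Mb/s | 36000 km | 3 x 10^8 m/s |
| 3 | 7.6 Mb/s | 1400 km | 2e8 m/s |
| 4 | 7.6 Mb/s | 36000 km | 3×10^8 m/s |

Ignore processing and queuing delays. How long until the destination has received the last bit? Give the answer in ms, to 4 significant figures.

256.7 ms

Transmission delay per hop = L/R = 18392/7600000 = 2.42 ms; 4 hops → 9.68 ms.
Propagation delays (d/s per hop): 4.33333e-05, 120, 7, 120 ms; sum = 247 ms.
End-to-end = 256.7 ms.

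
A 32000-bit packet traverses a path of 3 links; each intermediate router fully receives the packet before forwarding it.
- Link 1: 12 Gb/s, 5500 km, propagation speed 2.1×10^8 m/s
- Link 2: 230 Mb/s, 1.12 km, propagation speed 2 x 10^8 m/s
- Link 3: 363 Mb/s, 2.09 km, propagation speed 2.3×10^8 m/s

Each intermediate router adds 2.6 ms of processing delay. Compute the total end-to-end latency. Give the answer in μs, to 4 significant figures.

31640 μs

Transmission delays (L/R per hop): 2.66667, 139.13, 88.1543 μs; sum = 229.951 μs.
Propagation delays (d/s per hop): 26190.5, 5.6, 9.08696 μs; sum = 26205.2 μs.
Processing at 2 router(s): 2 × 2.6 ms = 5200 μs.
End-to-end = 31640 μs.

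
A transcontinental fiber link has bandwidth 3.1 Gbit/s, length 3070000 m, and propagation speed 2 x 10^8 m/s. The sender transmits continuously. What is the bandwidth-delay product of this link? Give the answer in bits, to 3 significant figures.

Propagation delay = 3070000 / 200000000 = 0.01535 s.
BDP = R × t_prop = 3100000000 × 0.01535 = 47585000 bits.

47600000 bits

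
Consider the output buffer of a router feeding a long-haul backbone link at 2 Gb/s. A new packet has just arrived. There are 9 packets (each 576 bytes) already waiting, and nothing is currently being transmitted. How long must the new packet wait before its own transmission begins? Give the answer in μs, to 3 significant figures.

Each queued packet: L/R = 4608/2000000000 = 2.304 μs.
9 queued → 20.736 μs.
Queuing delay = 20.7 μs.

20.7 μs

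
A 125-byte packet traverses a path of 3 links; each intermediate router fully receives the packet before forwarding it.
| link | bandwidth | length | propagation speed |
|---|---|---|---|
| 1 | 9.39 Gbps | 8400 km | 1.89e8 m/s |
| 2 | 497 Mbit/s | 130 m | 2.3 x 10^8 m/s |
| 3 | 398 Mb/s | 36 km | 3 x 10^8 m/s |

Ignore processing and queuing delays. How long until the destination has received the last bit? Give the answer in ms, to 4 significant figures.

44.57 ms

L = 125 × 8 = 1000 bits.
Transmission delays (L/R per hop): 0.000106496, 0.00201207, 0.00251256 ms; sum = 0.00463113 ms.
Propagation delays (d/s per hop): 44.4444, 0.000565217, 0.12 ms; sum = 44.565 ms.
End-to-end = 44.57 ms.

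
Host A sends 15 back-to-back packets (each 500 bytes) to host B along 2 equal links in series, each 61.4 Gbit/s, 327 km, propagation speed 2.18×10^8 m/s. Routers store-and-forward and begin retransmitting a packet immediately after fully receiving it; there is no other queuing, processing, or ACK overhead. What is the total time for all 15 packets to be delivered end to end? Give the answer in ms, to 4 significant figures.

Per-hop transmission t_tx = L/R = 4000/61400000000 = 6.51466e-05 ms.
Per-hop propagation t_prop = 327000/2.18e+08 = 1.5 ms.
Pipeline fill: first packet needs 2·t_tx to clear all hops; remaining 14 packets each add one t_tx.
Total = (2+15-1)·t_tx + 2·t_prop = 16·6.51466e-05 + 2·1.5 = 3.001 ms.

3.001 ms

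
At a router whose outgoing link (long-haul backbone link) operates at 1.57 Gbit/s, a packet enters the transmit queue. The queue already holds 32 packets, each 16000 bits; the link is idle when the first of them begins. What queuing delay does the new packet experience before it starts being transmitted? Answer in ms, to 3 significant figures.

0.326 ms

Each queued packet: L/R = 16000/1570000000 = 0.0101911 ms.
32 queued → 0.326115 ms.
Queuing delay = 0.326 ms.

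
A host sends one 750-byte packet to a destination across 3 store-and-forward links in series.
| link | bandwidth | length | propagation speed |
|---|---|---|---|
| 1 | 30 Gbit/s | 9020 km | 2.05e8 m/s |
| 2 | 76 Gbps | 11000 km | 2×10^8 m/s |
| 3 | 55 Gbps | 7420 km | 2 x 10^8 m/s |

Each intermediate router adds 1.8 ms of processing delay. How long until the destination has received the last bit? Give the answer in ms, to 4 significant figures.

139.7 ms

L = 750 × 8 = 6000 bits.
Transmission delays (L/R per hop): 0.0002, 7.89474e-05, 0.000109091 ms; sum = 0.000388038 ms.
Propagation delays (d/s per hop): 44, 55, 37.1 ms; sum = 136.1 ms.
Processing at 2 router(s): 2 × 1.8 ms = 3.6 ms.
End-to-end = 139.7 ms.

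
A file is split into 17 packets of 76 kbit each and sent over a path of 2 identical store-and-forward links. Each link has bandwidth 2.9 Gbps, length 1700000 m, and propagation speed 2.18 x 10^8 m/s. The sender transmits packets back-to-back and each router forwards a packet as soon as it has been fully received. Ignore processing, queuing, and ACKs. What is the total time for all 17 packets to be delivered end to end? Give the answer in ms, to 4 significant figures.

16.07 ms

Per-hop transmission t_tx = L/R = 76000/2900000000 = 0.0262069 ms.
Per-hop propagation t_prop = 1700000/2.18e+08 = 7.79817 ms.
Pipeline fill: first packet needs 2·t_tx to clear all hops; remaining 16 packets each add one t_tx.
Total = (2+17-1)·t_tx + 2·t_prop = 18·0.0262069 + 2·7.79817 = 16.07 ms.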